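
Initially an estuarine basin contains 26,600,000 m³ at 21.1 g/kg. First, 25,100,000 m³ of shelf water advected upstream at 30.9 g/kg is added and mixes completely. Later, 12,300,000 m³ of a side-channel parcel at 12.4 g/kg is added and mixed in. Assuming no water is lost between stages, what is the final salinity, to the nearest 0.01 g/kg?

Conserving salt mass:
Initial salt = 26,600,000×21.1 = 561,260,000
After stage 1: salt = 561,260,000 + 25,100,000×30.9 = 1,336,850,000; volume = 51,700,000 m³; S = 25.858 g/kg
After stage 2: salt = 1,336,850,000 + 12,300,000×12.4 = 1,489,370,000; volume = 64,000,000 m³
S = 1,489,370,000 / 64,000,000 = 23.2714 g/kg

23.27 g/kg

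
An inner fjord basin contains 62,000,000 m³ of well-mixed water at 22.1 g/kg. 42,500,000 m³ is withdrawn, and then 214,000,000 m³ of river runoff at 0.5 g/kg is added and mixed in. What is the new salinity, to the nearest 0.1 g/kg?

2.3 g/kg

Remaining after removal: 19,500,000 m³ at 22.1 g/kg (salt = 430,950,000)
After addition: salt = 430,950,000 + 214,000,000×0.5 = 537,950,000; volume = 233,500,000 m³
S = 537,950,000 / 233,500,000 = 2.3039 g/kg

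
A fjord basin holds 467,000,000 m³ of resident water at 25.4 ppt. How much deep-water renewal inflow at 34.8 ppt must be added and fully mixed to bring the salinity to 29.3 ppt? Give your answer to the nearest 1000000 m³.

Salt balance: 467,000,000×25.4 + V×34.8 = (467,000,000+V)×29.3
11,861,800,000 + 34.8V = 13,683,100,000 + 29.3V
1,821,300,000 = 5.5V
V = 331,145,454.55 m³

331000000 m³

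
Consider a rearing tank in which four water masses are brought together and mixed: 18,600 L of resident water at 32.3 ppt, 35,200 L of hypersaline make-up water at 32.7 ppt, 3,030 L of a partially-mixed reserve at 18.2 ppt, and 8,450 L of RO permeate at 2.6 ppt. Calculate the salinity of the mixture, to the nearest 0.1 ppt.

Weighted by volume,
salt = 18,600×32.3 + 35,200×32.7 + 3,030×18.2 + 8,450×2.6 = 600,780 + 1,151,040 + 55,146 + 21,970 = 1,828,936
volume = 18,600 + 35,200 + 3,030 + 8,450 = 65,280 L
S = 1,828,936 / 65,280 = 28.017 ppt

28.0 ppt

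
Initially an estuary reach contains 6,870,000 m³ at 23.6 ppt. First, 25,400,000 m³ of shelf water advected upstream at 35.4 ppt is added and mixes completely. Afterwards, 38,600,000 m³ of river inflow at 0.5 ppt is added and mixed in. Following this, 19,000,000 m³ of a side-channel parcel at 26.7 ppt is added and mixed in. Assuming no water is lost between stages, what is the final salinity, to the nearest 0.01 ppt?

17.67 ppt

By conservation of dissolved salt,
Initial salt = 6,870,000×23.6 = 162,132,000
After stage 1: salt = 162,132,000 + 25,400,000×35.4 = 1,061,292,000; volume = 32,270,000 m³; S = 32.888 ppt
After stage 2: salt = 1,061,292,000 + 38,600,000×0.5 = 1,080,592,000; volume = 70,870,000 m³; S = 15.248 ppt
After stage 3: salt = 1,080,592,000 + 19,000,000×26.7 = 1,587,892,000; volume = 89,870,000 m³
S = 1,587,892,000 / 89,870,000 = 17.6688 ppt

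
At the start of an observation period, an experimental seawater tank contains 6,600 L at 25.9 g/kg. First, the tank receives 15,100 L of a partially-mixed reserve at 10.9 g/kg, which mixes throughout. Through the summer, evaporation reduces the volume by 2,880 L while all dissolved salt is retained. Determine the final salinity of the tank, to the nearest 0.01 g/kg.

17.83 g/kg

After mixing: salt = 6,600×25.9 + 15,100×10.9 = 335,530; volume = 21,700 L
After evaporation: salt unchanged = 335,530; volume = 21,700 − 2,880 = 18,820 L
S = 335,530 / 18,820 = 17.8284 g/kg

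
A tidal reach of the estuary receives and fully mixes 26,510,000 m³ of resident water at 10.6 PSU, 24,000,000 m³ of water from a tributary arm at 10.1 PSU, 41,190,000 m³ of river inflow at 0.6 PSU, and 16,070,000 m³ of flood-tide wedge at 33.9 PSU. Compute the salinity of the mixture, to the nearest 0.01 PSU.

10.14 PSU

Conserving salt mass:
salt = 26,510,000×10.6 + 24,000,000×10.1 + 41,190,000×0.6 + 16,070,000×33.9 = 281,006,000 + 242,400,000 + 24,714,000 + 544,773,000 = 1,092,893,000
volume = 26,510,000 + 24,000,000 + 41,190,000 + 16,070,000 = 107,770,000 m³
S = 1,092,893,000 / 107,770,000 = 10.141 PSU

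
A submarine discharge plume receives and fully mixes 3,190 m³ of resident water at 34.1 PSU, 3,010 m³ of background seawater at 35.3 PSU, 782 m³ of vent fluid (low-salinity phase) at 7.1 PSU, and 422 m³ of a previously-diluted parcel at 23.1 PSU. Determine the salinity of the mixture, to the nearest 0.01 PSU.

Mass of salt is conserved:
salt = 3,190×34.1 + 3,010×35.3 + 782×7.1 + 422×23.1 = 108,779 + 106,253 + 5,552.2 + 9,748.2 = 230,332.4
volume = 3,190 + 3,010 + 782 + 422 = 7,404 m³
S = 230,332.4 / 7,404 = 31.1092 PSU

31.11 PSU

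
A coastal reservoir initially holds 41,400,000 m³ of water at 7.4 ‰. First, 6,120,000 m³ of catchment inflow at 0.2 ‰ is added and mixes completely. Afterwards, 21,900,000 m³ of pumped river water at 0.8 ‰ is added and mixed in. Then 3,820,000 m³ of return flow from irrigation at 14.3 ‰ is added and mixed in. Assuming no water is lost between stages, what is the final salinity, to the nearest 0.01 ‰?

Conserving salt mass:
Initial salt = 41,400,000×7.4 = 306,360,000
After stage 1: salt = 306,360,000 + 6,120,000×0.2 = 307,584,000; volume = 47,520,000 m³; S = 6.473 ‰
After stage 2: salt = 307,584,000 + 21,900,000×0.8 = 325,104,000; volume = 69,420,000 m³; S = 4.683 ‰
After stage 3: salt = 325,104,000 + 3,820,000×14.3 = 379,730,000; volume = 73,240,000 m³
S = 379,730,000 / 73,240,000 = 5.1847 ‰

5.18 ‰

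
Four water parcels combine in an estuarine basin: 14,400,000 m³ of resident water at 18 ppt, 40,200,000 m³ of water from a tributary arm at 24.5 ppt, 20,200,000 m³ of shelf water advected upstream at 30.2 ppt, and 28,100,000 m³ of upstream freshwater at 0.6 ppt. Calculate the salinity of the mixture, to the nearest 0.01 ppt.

18.18 ppt

By conservation of dissolved salt,
salt = 14,400,000×18 + 40,200,000×24.5 + 20,200,000×30.2 + 28,100,000×0.6 = 259,200,000 + 984,900,000 + 610,040,000 + 16,860,000 = 1,871,000,000
volume = 14,400,000 + 40,200,000 + 20,200,000 + 28,100,000 = 102,900,000 m³
S = 1,871,000,000 / 102,900,000 = 18.1827 ppt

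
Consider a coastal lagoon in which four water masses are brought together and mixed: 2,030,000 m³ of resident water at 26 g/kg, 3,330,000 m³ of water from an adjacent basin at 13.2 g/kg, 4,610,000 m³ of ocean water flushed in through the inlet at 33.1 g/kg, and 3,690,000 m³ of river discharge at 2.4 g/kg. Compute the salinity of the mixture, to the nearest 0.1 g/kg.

18.9 g/kg

Conserving salt mass:
salt = 2,030,000×26 + 3,330,000×13.2 + 4,610,000×33.1 + 3,690,000×2.4 = 52,780,000 + 43,956,000 + 152,591,000 + 8,856,000 = 258,183,000
volume = 2,030,000 + 3,330,000 + 4,610,000 + 3,690,000 = 13,660,000 m³
S = 258,183,000 / 13,660,000 = 18.901 g/kg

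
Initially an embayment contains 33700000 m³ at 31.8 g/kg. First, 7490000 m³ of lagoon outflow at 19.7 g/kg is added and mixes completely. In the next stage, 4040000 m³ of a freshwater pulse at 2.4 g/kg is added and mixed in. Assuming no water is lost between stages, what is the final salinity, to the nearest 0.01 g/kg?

Total salt / total volume:
Initial salt = 33,700,000×31.8 = 1,071,660,000
After stage 1: salt = 1,071,660,000 + 7,490,000×19.7 = 1,219,213,000; volume = 41,190,000 m³; S = 29.6 g/kg
After stage 2: salt = 1,219,213,000 + 4,040,000×2.4 = 1,228,909,000; volume = 45,230,000 m³
S = 1,228,909,000 / 45,230,000 = 27.1702 g/kg

27.17 g/kg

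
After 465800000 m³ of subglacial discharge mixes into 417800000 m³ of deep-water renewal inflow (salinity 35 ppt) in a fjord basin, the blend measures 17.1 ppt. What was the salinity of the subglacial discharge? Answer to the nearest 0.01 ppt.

1.04 ppt

Salt balance: 417,800,000×35 + 465,800,000×S = 883,600,000×17.1
14,623,000,000 + 465,800,000·S = 15,109,560,000
S = (15,109,560,000 − 14,623,000,000) / 465,800,000 = 1.0446 ppt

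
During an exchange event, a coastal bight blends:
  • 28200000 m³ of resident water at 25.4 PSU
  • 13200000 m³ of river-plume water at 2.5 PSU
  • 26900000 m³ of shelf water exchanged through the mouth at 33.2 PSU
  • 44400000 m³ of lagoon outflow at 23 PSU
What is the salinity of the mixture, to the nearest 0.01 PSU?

23.63 PSU

Weighted by volume,
salt = 28,200,000×25.4 + 13,200,000×2.5 + 26,900,000×33.2 + 44,400,000×23 = 716,280,000 + 33,000,000 + 893,080,000 + 1,021,200,000 = 2,663,560,000
volume = 28,200,000 + 13,200,000 + 26,900,000 + 44,400,000 = 112,700,000 m³
S = 2,663,560,000 / 112,700,000 = 23.6341 PSU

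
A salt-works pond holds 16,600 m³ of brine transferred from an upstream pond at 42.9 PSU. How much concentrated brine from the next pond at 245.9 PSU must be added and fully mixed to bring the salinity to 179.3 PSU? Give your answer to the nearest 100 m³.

Salt balance: 16,600×42.9 + V×245.9 = (16,600+V)×179.3
712,140 + 245.9V = 2,976,380 + 179.3V
2,264,240 = 66.6V
V = 33,997.6 m³

34000 m³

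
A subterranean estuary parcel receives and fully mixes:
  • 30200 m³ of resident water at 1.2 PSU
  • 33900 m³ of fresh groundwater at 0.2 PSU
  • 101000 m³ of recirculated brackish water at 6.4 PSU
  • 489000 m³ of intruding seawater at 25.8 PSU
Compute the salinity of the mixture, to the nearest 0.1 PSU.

Mass of salt is conserved:
salt = 30,200×1.2 + 33,900×0.2 + 101,000×6.4 + 489,000×25.8 = 36,240 + 6,780 + 646,400 + 12,616,200 = 13,305,620
volume = 30,200 + 33,900 + 101,000 + 489,000 = 654,100 m³
S = 13,305,620 / 654,100 = 20.342 PSU

20.3 PSU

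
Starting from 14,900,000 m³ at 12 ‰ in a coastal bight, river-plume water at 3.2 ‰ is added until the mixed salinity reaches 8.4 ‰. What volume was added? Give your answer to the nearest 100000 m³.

Salt balance: 14,900,000×12 + V×3.2 = (14,900,000+V)×8.4
178,800,000 + 3.2V = 125,160,000 + 8.4V
53,640,000 = 5.2V
V = 10,315,384.62 m³

10300000 m³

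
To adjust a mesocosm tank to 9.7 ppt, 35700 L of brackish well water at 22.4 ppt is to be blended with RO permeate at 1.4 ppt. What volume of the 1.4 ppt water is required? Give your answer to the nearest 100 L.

54600 L

Salt balance: 35,700×22.4 + V×1.4 = (35,700+V)×9.7
799,680 + 1.4V = 346,290 + 9.7V
453,390 = 8.3V
V = 54,625.3 L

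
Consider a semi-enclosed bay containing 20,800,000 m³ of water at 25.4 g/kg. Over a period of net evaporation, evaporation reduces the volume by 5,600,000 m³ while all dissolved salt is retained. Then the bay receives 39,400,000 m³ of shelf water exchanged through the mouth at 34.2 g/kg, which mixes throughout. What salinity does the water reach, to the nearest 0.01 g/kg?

After evaporation: salt = 20,800,000×25.4 = 528,320,000; volume = 20,800,000 − 5,600,000 = 15,200,000 m³
After mixing: salt = 528,320,000 + 39,400,000×34.2 = 1,875,800,000; volume = 15,200,000 + 39,400,000 = 54,600,000 m³
S = 1,875,800,000 / 54,600,000 = 34.3553 g/kg

34.36 g/kg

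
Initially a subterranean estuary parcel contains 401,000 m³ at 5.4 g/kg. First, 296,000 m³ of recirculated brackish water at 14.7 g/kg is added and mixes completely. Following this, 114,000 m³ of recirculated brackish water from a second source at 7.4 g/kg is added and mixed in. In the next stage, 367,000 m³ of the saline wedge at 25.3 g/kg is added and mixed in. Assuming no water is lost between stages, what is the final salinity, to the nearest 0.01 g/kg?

Conserving salt mass:
Initial salt = 401,000×5.4 = 2,165,400
After stage 1: salt = 2,165,400 + 296,000×14.7 = 6,516,600; volume = 697,000 m³; S = 9.349 g/kg
After stage 2: salt = 6,516,600 + 114,000×7.4 = 7,360,200; volume = 811,000 m³; S = 9.075 g/kg
After stage 3: salt = 7,360,200 + 367,000×25.3 = 16,645,300; volume = 1,178,000 m³
S = 16,645,300 / 1,178,000 = 14.1301 g/kg

14.13 g/kg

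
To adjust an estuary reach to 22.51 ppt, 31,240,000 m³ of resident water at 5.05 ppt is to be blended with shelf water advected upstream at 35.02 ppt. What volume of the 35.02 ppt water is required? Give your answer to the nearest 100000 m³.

Salt balance: 31,240,000×5.05 + V×35.02 = (31,240,000+V)×22.51
157,762,000 + 35.02V = 703,212,400 + 22.51V
545,450,400 = 12.51V
V = 43,601,151.08 m³

43600000 m³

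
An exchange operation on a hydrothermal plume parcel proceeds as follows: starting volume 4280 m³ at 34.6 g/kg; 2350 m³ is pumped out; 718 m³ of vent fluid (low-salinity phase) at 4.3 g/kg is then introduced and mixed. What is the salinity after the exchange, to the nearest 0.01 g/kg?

26.38 g/kg

Remaining after removal: 1,930 m³ at 34.6 g/kg (salt = 66,778)
After addition: salt = 66,778 + 718×4.3 = 69,865.4; volume = 2,648 m³
S = 69,865.4 / 2,648 = 26.3842 g/kg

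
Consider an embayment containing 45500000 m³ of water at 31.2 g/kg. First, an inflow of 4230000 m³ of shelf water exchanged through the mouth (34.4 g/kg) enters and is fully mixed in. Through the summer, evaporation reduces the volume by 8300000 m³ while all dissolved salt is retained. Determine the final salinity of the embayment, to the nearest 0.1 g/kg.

37.8 g/kg

After mixing: salt = 45,500,000×31.2 + 4,230,000×34.4 = 1,565,112,000; volume = 49,730,000 m³
After evaporation: salt unchanged = 1,565,112,000; volume = 49,730,000 − 8,300,000 = 41,430,000 m³
S = 1,565,112,000 / 41,430,000 = 37.7773 g/kg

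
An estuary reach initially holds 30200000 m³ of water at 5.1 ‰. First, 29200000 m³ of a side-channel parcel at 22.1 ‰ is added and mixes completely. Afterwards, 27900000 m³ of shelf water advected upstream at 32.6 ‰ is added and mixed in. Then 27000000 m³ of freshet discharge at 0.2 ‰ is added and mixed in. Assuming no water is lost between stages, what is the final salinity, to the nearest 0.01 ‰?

Total salt / total volume:
Initial salt = 30,200,000×5.1 = 154,020,000
After stage 1: salt = 154,020,000 + 29,200,000×22.1 = 799,340,000; volume = 59,400,000 m³; S = 13.457 ‰
After stage 2: salt = 799,340,000 + 27,900,000×32.6 = 1,708,880,000; volume = 87,300,000 m³; S = 19.575 ‰
After stage 3: salt = 1,708,880,000 + 27,000,000×0.2 = 1,714,280,000; volume = 114,300,000 m³
S = 1,714,280,000 / 114,300,000 = 14.9981 ‰

15.00 ‰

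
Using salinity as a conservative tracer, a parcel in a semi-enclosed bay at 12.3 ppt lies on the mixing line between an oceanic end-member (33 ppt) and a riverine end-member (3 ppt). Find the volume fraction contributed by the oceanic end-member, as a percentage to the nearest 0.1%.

Let g be the oceanic fraction. Salt balance per unit volume:
g×33 + (1−g)×3 = 12.3
g = (12.3 − 3) / (33 − 3) = 9.3/30 = 0.31

31.0%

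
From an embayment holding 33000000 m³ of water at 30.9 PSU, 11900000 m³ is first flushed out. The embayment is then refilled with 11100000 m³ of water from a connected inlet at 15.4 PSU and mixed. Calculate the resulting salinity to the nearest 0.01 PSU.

25.56 PSU

Remaining after removal: 21,100,000 m³ at 30.9 PSU (salt = 651,990,000)
After addition: salt = 651,990,000 + 11,100,000×15.4 = 822,930,000; volume = 32,200,000 m³
S = 822,930,000 / 32,200,000 = 25.5568 PSU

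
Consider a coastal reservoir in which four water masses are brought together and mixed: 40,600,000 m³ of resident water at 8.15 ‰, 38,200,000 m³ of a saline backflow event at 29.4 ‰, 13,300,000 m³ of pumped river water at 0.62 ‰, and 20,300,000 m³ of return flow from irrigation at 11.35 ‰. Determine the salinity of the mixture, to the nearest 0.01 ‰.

15.06 ‰

Weighted by volume,
salt = 40,600,000×8.15 + 38,200,000×29.4 + 13,300,000×0.62 + 20,300,000×11.35 = 330,890,000 + 1,123,080,000 + 8,246,000 + 230,405,000 = 1,692,621,000
volume = 40,600,000 + 38,200,000 + 13,300,000 + 20,300,000 = 112,400,000 m³
S = 1,692,621,000 / 112,400,000 = 15.0589 ‰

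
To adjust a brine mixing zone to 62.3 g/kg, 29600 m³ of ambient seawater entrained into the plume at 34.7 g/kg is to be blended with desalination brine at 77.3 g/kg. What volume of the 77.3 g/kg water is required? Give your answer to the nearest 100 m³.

Salt balance: 29,600×34.7 + V×77.3 = (29,600+V)×62.3
1,027,120 + 77.3V = 1,844,080 + 62.3V
816,960 = 15V
V = 54,464 m³

54500 m³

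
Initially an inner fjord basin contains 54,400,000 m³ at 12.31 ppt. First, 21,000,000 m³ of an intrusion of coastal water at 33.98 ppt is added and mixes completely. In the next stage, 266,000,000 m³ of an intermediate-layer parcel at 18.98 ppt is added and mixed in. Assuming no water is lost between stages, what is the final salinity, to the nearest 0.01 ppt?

Salt balance:
Initial salt = 54,400,000×12.31 = 669,664,000
After stage 1: salt = 669,664,000 + 21,000,000×33.98 = 1,383,244,000; volume = 75,400,000 m³; S = 18.345 ppt
After stage 2: salt = 1,383,244,000 + 266,000,000×18.98 = 6,431,924,000; volume = 341,400,000 m³
S = 6,431,924,000 / 341,400,000 = 18.8398 ppt

18.84 ppt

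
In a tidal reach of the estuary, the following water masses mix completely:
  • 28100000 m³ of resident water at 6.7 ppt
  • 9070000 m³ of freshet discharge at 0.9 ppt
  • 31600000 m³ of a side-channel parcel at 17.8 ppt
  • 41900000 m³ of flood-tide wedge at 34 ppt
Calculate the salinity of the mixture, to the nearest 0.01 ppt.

19.73 ppt

Weighted by volume,
salt = 28,100,000×6.7 + 9,070,000×0.9 + 31,600,000×17.8 + 41,900,000×34 = 188,270,000 + 8,163,000 + 562,480,000 + 1,424,600,000 = 2,183,513,000
volume = 28,100,000 + 9,070,000 + 31,600,000 + 41,900,000 = 110,670,000 m³
S = 2,183,513,000 / 110,670,000 = 19.7299 ppt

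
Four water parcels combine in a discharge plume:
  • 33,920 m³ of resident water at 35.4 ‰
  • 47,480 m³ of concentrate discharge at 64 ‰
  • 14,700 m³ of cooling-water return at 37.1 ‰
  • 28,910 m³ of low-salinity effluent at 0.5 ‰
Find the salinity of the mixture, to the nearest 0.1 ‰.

38.4 ‰

By conservation of dissolved salt,
salt = 33,920×35.4 + 47,480×64 + 14,700×37.1 + 28,910×0.5 = 1,200,768 + 3,038,720 + 545,370 + 14,455 = 4,799,313
volume = 33,920 + 47,480 + 14,700 + 28,910 = 125,010 m³
S = 4,799,313 / 125,010 = 38.391 ‰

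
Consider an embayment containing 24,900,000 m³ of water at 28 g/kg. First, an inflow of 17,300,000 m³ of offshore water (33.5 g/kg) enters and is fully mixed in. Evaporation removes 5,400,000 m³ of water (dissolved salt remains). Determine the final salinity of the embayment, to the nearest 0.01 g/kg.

34.69 g/kg

After mixing: salt = 24,900,000×28 + 17,300,000×33.5 = 1,276,750,000; volume = 42,200,000 m³
After evaporation: salt unchanged = 1,276,750,000; volume = 42,200,000 − 5,400,000 = 36,800,000 m³
S = 1,276,750,000 / 36,800,000 = 34.6943 g/kg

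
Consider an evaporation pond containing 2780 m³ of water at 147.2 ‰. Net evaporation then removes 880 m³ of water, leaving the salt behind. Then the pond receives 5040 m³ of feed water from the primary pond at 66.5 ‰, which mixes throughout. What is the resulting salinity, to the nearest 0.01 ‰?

After evaporation: salt = 2,780×147.2 = 409,216; volume = 2,780 − 880 = 1,900 m³
After mixing: salt = 409,216 + 5,040×66.5 = 744,376; volume = 1,900 + 5,040 = 6,940 m³
S = 744,376 / 6,940 = 107.2588 ‰

107.26 ‰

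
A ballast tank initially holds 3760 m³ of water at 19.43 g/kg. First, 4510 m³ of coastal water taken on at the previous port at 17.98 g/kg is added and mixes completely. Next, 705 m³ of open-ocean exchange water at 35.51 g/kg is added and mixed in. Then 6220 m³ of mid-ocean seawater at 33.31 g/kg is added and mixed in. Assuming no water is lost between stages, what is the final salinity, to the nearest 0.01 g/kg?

25.43 g/kg

By conservation of dissolved salt,
Initial salt = 3,760×19.43 = 73,056.8
After stage 1: salt = 73,056.8 + 4,510×17.98 = 154,146.6; volume = 8,270 m³; S = 18.639 g/kg
After stage 2: salt = 154,146.6 + 705×35.51 = 179,181.15; volume = 8,975 m³; S = 19.964 g/kg
After stage 3: salt = 179,181.15 + 6,220×33.31 = 386,369.35; volume = 15,195 m³
S = 386,369.35 / 15,195 = 25.4274 g/kg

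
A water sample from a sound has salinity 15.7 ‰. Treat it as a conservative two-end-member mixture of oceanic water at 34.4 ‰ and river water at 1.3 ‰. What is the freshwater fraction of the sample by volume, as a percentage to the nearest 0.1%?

56.5%

Let f be the freshwater fraction. Salt balance per unit volume:
f×1.3 + (1−f)×34.4 = 15.7
f = (34.4 − 15.7) / (34.4 − 1.3) = 18.7/33.1 = 0.565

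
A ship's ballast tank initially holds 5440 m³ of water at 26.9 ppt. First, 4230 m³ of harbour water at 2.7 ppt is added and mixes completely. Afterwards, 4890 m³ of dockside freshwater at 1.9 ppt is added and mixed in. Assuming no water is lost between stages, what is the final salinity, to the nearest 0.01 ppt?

Conserving salt mass:
Initial salt = 5,440×26.9 = 146,336
After stage 1: salt = 146,336 + 4,230×2.7 = 157,757; volume = 9,670 m³; S = 16.314 ppt
After stage 2: salt = 157,757 + 4,890×1.9 = 167,048; volume = 14,560 m³
S = 167,048 / 14,560 = 11.4731 ppt

11.47 ppt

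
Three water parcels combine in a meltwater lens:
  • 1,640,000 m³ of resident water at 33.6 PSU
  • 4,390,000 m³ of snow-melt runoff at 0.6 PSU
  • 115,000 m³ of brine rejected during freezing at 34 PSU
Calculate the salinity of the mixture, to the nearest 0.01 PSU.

Weighted by volume,
salt = 1,640,000×33.6 + 4,390,000×0.6 + 115,000×34 = 55,104,000 + 2,634,000 + 3,910,000 = 61,648,000
volume = 1,640,000 + 4,390,000 + 115,000 = 6,145,000 m³
S = 61,648,000 / 6,145,000 = 10.0322 PSU

10.03 PSU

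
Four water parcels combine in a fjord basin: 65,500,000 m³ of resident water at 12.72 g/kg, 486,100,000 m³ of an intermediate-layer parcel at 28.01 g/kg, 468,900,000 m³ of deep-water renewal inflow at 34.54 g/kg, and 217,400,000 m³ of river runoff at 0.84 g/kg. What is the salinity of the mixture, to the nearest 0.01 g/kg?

24.90 g/kg

Conserving salt mass:
salt = 65,500,000×12.72 + 486,100,000×28.01 + 468,900,000×34.54 + 217,400,000×0.84 = 833,160,000 + 13,615,661,000 + 16,195,806,000 + 182,616,000 = 30,827,243,000
volume = 65,500,000 + 486,100,000 + 468,900,000 + 217,400,000 = 1,237,900,000 m³
S = 30,827,243,000 / 1,237,900,000 = 24.9029 g/kg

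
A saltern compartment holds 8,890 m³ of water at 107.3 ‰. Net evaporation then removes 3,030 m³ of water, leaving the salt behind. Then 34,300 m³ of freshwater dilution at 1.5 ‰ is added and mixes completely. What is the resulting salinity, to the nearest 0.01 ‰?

25.03 ‰

After evaporation: salt = 8,890×107.3 = 953,897; volume = 8,890 − 3,030 = 5,860 m³
After mixing: salt = 953,897 + 34,300×1.5 = 1,005,347; volume = 5,860 + 34,300 = 40,160 m³
S = 1,005,347 / 40,160 = 25.0335 ‰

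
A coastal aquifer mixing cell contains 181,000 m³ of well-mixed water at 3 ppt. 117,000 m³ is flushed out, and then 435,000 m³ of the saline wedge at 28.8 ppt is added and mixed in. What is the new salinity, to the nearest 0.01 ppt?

25.49 ppt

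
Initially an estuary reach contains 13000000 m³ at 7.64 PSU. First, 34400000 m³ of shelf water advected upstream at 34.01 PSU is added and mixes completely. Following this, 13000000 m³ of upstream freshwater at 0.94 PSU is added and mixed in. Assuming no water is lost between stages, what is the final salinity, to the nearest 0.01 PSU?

21.22 PSU

By conservation of dissolved salt,
Initial salt = 13,000,000×7.64 = 99,320,000
After stage 1: salt = 99,320,000 + 34,400,000×34.01 = 1,269,264,000; volume = 47,400,000 m³; S = 26.778 PSU
After stage 2: salt = 1,269,264,000 + 13,000,000×0.94 = 1,281,484,000; volume = 60,400,000 m³
S = 1,281,484,000 / 60,400,000 = 21.2166 PSU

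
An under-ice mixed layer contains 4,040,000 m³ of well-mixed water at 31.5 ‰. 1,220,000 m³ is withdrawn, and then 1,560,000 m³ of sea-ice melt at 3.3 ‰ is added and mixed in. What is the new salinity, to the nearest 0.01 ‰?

21.46 ‰

Remaining after removal: 2,820,000 m³ at 31.5 ‰ (salt = 88,830,000)
After addition: salt = 88,830,000 + 1,560,000×3.3 = 93,978,000; volume = 4,380,000 m³
S = 93,978,000 / 4,380,000 = 21.4562 ‰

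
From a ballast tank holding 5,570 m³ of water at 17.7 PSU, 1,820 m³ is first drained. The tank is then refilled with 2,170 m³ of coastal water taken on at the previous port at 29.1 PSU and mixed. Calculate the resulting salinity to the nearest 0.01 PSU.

Remaining after removal: 3,750 m³ at 17.7 PSU (salt = 66,375)
After addition: salt = 66,375 + 2,170×29.1 = 129,522; volume = 5,920 m³
S = 129,522 / 5,920 = 21.8787 PSU

21.88 PSU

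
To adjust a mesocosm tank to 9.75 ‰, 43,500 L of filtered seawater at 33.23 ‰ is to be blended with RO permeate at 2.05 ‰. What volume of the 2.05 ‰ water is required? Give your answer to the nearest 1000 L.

133000 L

Salt balance: 43,500×33.23 + V×2.05 = (43,500+V)×9.75
1,445,505 + 2.05V = 424,125 + 9.75V
1,021,380 = 7.7V
V = 132,646.75 L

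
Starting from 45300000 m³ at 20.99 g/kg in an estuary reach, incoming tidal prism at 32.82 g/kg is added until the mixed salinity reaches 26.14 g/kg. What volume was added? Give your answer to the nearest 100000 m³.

Salt balance: 45,300,000×20.99 + V×32.82 = (45,300,000+V)×26.14
950,847,000 + 32.82V = 1,184,142,000 + 26.14V
233,295,000 = 6.68V
V = 34,924,401.2 m³

34900000 m³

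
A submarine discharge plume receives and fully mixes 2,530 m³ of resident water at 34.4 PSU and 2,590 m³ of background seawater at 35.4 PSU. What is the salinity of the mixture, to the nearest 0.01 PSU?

By conservation of dissolved salt,
salt = 2,530×34.4 + 2,590×35.4 = 87,032 + 91,686 = 178,718
volume = 2,530 + 2,590 = 5,120 m³
S = 178,718 / 5,120 = 34.9059 PSU

34.91 PSU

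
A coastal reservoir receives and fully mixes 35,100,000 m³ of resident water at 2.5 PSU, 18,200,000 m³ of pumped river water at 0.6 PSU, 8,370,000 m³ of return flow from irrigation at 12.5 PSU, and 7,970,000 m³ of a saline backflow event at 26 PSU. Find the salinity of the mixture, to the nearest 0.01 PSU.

Conserving salt mass:
salt = 35,100,000×2.5 + 18,200,000×0.6 + 8,370,000×12.5 + 7,970,000×26 = 87,750,000 + 10,920,000 + 104,625,000 + 207,220,000 = 410,515,000
volume = 35,100,000 + 18,200,000 + 8,370,000 + 7,970,000 = 69,640,000 m³
S = 410,515,000 / 69,640,000 = 5.8948 PSU

5.89 PSU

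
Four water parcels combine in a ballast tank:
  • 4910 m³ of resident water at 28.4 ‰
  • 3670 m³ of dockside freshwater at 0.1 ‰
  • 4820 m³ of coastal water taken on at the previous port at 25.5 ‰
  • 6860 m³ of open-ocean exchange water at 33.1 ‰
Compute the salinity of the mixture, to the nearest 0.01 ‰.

24.18 ‰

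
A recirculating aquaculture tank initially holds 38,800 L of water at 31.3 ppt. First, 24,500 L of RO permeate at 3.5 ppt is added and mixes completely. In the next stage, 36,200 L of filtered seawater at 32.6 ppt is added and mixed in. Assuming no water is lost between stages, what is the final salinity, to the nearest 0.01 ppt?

24.93 ppt

Total salt / total volume:
Initial salt = 38,800×31.3 = 1,214,440
After stage 1: salt = 1,214,440 + 24,500×3.5 = 1,300,190; volume = 63,300 L; S = 20.54 ppt
After stage 2: salt = 1,300,190 + 36,200×32.6 = 2,480,310; volume = 99,500 L
S = 2,480,310 / 99,500 = 24.9277 ppt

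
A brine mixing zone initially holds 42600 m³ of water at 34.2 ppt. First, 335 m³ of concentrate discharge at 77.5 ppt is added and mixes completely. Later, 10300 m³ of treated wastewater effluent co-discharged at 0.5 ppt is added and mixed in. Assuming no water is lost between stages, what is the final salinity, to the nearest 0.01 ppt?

27.95 ppt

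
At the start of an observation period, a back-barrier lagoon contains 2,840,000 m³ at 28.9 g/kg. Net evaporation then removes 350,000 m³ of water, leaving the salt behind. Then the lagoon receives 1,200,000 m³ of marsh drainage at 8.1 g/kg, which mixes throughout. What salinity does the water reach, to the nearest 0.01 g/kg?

After evaporation: salt = 2,840,000×28.9 = 82,076,000; volume = 2,840,000 − 350,000 = 2,490,000 m³
After mixing: salt = 82,076,000 + 1,200,000×8.1 = 91,796,000; volume = 2,490,000 + 1,200,000 = 3,690,000 m³
S = 91,796,000 / 3,690,000 = 24.877 g/kg

24.88 g/kg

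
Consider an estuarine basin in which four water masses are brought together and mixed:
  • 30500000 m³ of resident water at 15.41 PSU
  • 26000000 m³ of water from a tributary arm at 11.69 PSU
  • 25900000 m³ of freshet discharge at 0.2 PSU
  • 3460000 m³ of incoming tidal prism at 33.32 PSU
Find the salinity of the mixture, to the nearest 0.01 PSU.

Weighted by volume,
salt = 30,500,000×15.41 + 26,000,000×11.69 + 25,900,000×0.2 + 3,460,000×33.32 = 470,005,000 + 303,940,000 + 5,180,000 + 115,287,200 = 894,412,200
volume = 30,500,000 + 26,000,000 + 25,900,000 + 3,460,000 = 85,860,000 m³
S = 894,412,200 / 85,860,000 = 10.4171 PSU

10.42 PSU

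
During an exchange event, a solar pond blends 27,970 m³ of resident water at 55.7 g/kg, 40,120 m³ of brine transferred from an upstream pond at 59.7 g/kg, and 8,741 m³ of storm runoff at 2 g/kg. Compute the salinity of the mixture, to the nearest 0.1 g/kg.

51.7 g/kg

Total salt / total volume:
salt = 27,970×55.7 + 40,120×59.7 + 8,741×2 = 1,557,929 + 2,395,164 + 17,482 = 3,970,575
volume = 27,970 + 40,120 + 8,741 = 76,831 m³
S = 3,970,575 / 76,831 = 51.679 g/kg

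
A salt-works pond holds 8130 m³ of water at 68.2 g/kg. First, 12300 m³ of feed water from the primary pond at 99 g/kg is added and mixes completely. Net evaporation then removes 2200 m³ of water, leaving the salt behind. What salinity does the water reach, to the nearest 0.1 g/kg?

97.2 g/kg

After mixing: salt = 8,130×68.2 + 12,300×99 = 1,772,166; volume = 20,430 m³
After evaporation: salt unchanged = 1,772,166; volume = 20,430 − 2,200 = 18,230 m³
S = 1,772,166 / 18,230 = 97.2115 g/kg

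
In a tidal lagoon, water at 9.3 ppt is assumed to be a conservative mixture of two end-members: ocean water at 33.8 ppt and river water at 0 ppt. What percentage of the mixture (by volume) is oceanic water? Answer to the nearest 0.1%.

27.5%

Let g be the oceanic fraction. Salt balance per unit volume:
g×33.8 + (1−g)×0 = 9.3
g = (9.3 − 0) / (33.8 − 0) = 9.3/33.8 = 0.2751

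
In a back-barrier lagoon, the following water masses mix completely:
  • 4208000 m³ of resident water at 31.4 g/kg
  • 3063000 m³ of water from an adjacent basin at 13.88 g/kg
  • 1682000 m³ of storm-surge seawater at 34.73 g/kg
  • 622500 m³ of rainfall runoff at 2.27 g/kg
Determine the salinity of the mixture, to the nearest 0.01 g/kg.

By conservation of dissolved salt,
salt = 4,208,000×31.4 + 3,063,000×13.88 + 1,682,000×34.73 + 622,500×2.27 = 132,131,200 + 42,514,440 + 58,415,860 + 1,413,075 = 234,474,575
volume = 4,208,000 + 3,063,000 + 1,682,000 + 622,500 = 9,575,500 m³
S = 234,474,575 / 9,575,500 = 24.4869 g/kg

24.49 g/kg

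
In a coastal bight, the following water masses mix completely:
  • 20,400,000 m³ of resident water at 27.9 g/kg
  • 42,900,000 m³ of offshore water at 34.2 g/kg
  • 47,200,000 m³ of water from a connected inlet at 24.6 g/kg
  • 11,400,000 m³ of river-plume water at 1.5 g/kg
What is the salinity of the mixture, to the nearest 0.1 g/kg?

26.4 g/kg

Weighted by volume,
salt = 20,400,000×27.9 + 42,900,000×34.2 + 47,200,000×24.6 + 11,400,000×1.5 = 569,160,000 + 1,467,180,000 + 1,161,120,000 + 17,100,000 = 3,214,560,000
volume = 20,400,000 + 42,900,000 + 47,200,000 + 11,400,000 = 121,900,000 m³
S = 3,214,560,000 / 121,900,000 = 26.37 g/kg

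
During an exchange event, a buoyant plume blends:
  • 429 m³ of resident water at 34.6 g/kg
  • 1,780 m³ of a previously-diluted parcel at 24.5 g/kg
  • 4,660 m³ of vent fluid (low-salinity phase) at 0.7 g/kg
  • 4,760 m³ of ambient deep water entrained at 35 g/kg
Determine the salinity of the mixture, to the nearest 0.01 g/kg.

19.63 g/kg

Total salt / total volume:
salt = 429×34.6 + 1,780×24.5 + 4,660×0.7 + 4,760×35 = 14,843.4 + 43,610 + 3,262 + 166,600 = 228,315.4
volume = 429 + 1,780 + 4,660 + 4,760 = 11,629 m³
S = 228,315.4 / 11,629 = 19.6333 g/kg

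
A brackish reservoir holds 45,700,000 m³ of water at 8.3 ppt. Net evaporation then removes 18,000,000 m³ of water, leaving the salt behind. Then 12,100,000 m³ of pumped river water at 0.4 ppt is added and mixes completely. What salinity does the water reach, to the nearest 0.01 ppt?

9.65 ppt

After evaporation: salt = 45,700,000×8.3 = 379,310,000; volume = 45,700,000 − 18,000,000 = 27,700,000 m³
After mixing: salt = 379,310,000 + 12,100,000×0.4 = 384,150,000; volume = 27,700,000 + 12,100,000 = 39,800,000 m³
S = 384,150,000 / 39,800,000 = 9.652 ppt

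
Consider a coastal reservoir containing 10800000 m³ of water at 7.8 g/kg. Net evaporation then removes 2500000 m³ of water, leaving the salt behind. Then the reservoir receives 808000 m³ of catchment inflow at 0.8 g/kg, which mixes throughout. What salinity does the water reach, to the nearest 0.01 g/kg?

9.32 g/kg

After evaporation: salt = 10,800,000×7.8 = 84,240,000; volume = 10,800,000 − 2,500,000 = 8,300,000 m³
After mixing: salt = 84,240,000 + 808,000×0.8 = 84,886,400; volume = 8,300,000 + 808,000 = 9,108,000 m³
S = 84,886,400 / 9,108,000 = 9.32 g/kg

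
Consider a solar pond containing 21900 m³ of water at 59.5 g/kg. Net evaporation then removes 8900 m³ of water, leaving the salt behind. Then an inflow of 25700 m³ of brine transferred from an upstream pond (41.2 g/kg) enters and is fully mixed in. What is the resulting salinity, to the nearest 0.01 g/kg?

61.03 g/kg

After evaporation: salt = 21,900×59.5 = 1,303,050; volume = 21,900 − 8,900 = 13,000 m³
After mixing: salt = 1,303,050 + 25,700×41.2 = 2,361,890; volume = 13,000 + 25,700 = 38,700 m³
S = 2,361,890 / 38,700 = 61.0307 g/kg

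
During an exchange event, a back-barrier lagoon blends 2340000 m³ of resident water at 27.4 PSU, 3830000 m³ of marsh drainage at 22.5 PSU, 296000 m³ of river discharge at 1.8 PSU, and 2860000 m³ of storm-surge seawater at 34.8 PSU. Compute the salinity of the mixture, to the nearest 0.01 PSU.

26.84 PSU

Salt balance:
salt = 2,340,000×27.4 + 3,830,000×22.5 + 296,000×1.8 + 2,860,000×34.8 = 64,116,000 + 86,175,000 + 532,800 + 99,528,000 = 250,351,800
volume = 2,340,000 + 3,830,000 + 296,000 + 2,860,000 = 9,326,000 m³
S = 250,351,800 / 9,326,000 = 26.8445 PSU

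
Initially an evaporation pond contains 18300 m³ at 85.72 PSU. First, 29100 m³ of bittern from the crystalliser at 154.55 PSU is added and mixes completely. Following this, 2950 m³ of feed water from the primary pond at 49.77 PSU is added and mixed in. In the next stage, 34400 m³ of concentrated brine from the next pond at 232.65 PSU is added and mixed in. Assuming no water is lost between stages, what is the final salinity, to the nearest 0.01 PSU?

Mass of salt is conserved:
Initial salt = 18,300×85.72 = 1,568,676
After stage 1: salt = 1,568,676 + 29,100×154.55 = 6,066,081; volume = 47,400 m³; S = 127.976 PSU
After stage 2: salt = 6,066,081 + 2,950×49.77 = 6,212,902.5; volume = 50,350 m³; S = 123.394 PSU
After stage 3: salt = 6,212,902.5 + 34,400×232.65 = 14,216,062.5; volume = 84,750 m³
S = 14,216,062.5 / 84,750 = 167.7412 PSU

167.74 PSU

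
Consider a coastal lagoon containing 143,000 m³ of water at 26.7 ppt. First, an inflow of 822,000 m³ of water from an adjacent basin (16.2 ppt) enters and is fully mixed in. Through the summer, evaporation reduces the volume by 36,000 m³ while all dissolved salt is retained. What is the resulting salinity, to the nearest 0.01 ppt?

18.44 ppt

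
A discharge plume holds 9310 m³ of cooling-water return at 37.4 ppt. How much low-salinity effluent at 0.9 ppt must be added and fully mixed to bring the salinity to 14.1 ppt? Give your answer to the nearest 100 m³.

Salt balance: 9,310×37.4 + V×0.9 = (9,310+V)×14.1
348,194 + 0.9V = 131,271 + 14.1V
216,923 = 13.2V
V = 16,433.56 m³

16400 m³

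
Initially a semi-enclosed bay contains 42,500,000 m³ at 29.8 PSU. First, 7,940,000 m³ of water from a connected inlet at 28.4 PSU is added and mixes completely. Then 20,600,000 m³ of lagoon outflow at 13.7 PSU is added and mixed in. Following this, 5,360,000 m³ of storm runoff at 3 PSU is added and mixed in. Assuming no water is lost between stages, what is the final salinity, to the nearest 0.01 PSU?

23.43 PSU

Mass of salt is conserved:
Initial salt = 42,500,000×29.8 = 1,266,500,000
After stage 1: salt = 1,266,500,000 + 7,940,000×28.4 = 1,491,996,000; volume = 50,440,000 m³; S = 29.58 PSU
After stage 2: salt = 1,491,996,000 + 20,600,000×13.7 = 1,774,216,000; volume = 71,040,000 m³; S = 24.975 PSU
After stage 3: salt = 1,774,216,000 + 5,360,000×3 = 1,790,296,000; volume = 76,400,000 m³
S = 1,790,296,000 / 76,400,000 = 23.4332 PSU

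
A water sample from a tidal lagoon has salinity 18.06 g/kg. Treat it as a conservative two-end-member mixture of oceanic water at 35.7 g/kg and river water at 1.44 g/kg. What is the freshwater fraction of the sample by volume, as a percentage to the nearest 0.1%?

51.5%

Let f be the freshwater fraction. Salt balance per unit volume:
f×1.44 + (1−f)×35.7 = 18.06
f = (35.7 − 18.06) / (35.7 − 1.44) = 17.64/34.26 = 0.5149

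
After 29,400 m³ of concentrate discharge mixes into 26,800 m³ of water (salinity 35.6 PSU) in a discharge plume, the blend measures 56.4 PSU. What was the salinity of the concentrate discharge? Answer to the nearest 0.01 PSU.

75.36 PSU

Salt balance: 26,800×35.6 + 29,400×S = 56,200×56.4
954,080 + 29,400·S = 3,169,680
S = (3,169,680 − 954,080) / 29,400 = 75.3605 PSU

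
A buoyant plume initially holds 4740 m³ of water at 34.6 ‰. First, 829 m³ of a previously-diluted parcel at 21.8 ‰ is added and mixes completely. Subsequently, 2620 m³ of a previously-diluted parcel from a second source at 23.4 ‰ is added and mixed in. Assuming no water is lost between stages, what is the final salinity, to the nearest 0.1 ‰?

29.7 ‰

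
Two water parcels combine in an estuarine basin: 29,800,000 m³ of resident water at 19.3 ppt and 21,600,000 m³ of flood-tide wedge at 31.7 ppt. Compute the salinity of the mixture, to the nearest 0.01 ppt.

24.51 ppt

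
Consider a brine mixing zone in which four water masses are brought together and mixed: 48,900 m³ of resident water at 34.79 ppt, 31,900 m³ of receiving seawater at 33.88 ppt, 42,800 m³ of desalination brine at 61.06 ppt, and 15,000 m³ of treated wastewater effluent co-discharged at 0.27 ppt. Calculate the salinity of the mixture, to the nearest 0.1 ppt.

Salt balance:
salt = 48,900×34.79 + 31,900×33.88 + 42,800×61.06 + 15,000×0.27 = 1,701,231 + 1,080,772 + 2,613,368 + 4,050 = 5,399,421
volume = 48,900 + 31,900 + 42,800 + 15,000 = 138,600 m³
S = 5,399,421 / 138,600 = 38.957 ppt

39.0 ppt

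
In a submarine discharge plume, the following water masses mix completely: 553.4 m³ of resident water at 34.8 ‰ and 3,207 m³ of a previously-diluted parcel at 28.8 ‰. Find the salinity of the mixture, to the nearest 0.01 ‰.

Conserving salt mass:
salt = 553.4×34.8 + 3,207×28.8 = 19,258.32 + 92,361.6 = 111,619.92
volume = 553.4 + 3,207 = 3,760.4 m³
S = 111,619.92 / 3,760.4 = 29.683 ‰

29.68 ‰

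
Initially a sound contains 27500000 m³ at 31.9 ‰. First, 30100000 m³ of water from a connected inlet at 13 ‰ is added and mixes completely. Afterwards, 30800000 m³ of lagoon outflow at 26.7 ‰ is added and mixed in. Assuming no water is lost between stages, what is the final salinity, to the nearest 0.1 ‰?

23.7 ‰

By conservation of dissolved salt,
Initial salt = 27,500,000×31.9 = 877,250,000
After stage 1: salt = 877,250,000 + 30,100,000×13 = 1,268,550,000; volume = 57,600,000 m³; S = 22.023 ‰
After stage 2: salt = 1,268,550,000 + 30,800,000×26.7 = 2,090,910,000; volume = 88,400,000 m³
S = 2,090,910,000 / 88,400,000 = 23.6528 ‰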